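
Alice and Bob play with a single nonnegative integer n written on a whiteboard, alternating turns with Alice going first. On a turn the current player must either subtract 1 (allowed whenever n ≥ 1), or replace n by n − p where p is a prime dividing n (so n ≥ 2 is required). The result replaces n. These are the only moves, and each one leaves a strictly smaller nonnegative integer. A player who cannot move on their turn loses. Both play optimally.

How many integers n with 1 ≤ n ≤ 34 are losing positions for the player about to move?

Label each position W (a win for the player to move) or L (a loss). A position with no legal move is L; any other position is W exactly when some move reaches an L, and L when every move reaches a W.
n=0: no move → L
n=1: →0(L), so W
n=2: →0(L), so W
n=3: →0(L), so W
n=4: →2(W), 3(W) — all W, so L
n=5: →0(L), so W
n=6: →4(L), so W
n=7: →0(L), so W
n=8: →6(W), 7(W) — all W, so L
n=9: →8(L), so W
n=10: →8(L), so W
n=11: →0(L), so W
n=12: →9(W), 10(W), 11(W) — all W, so L
n=13: →0(L), so W
n=14: →12(L), so W
n=15: →12(L), so W
n=16: →14(W), 15(W) — all W, so L
n=17: →0(L), so W
n=18: →16(L), so W
n=19: →0(L), so W
n=20: →15(W), 18(W), 19(W) — all W, so L
n=21: →20(L), so W
n=22: →20(L), so W
n=23: →0(L), so W
n=24: →21(W), 22(W), 23(W) — all W, so L
n=25: →20(L), so W
n=26: →24(L), so W
n=27: →24(L), so W
n=28: →21(W), 26(W), 27(W) — all W, so L
n=29: →0(L), so W
n=30: →28(L), so W
n=31: →0(L), so W
n=32: →30(W), 31(W) — all W, so L
n=33: →32(L), so W
n=34: →32(L), so W
L entries with 1 ≤ n ≤ 34 (n=0 is outside the asked range and is not counted): n = 4, 8, 12, 16, 20, 24, 28, 32; that makes 8.

8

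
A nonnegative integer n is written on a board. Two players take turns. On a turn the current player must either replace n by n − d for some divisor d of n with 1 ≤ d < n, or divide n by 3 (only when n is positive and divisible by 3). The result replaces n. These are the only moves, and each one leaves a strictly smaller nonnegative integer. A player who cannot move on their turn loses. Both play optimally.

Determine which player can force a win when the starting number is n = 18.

Compute win/loss labels from the base case upward. A position with no move is L. Any other position is W if it can reach an L in one move, else L.
n=0: no move → L
n=1: no move → L
n=2: W (go to 1, an L position)
n=3: W (go to 1, an L position)
n=4: L (options 2(W), 3(W) are all W)
n=5: W (go to 4, an L position)
n=6: W (go to 4, an L position)
n=7: L (sole option 6(W) is W)
n=8: W (go to 4, an L position)
n=9: L (options 3(W), 6(W), 8(W) are all W)
n=10: W (go to 9, an L position)
n=11: L (sole option 10(W) is W)
n=12: W (go to 4, an L position)
n=13: L (sole option 12(W) is W)
n=14: W (go to 7, an L position)
n=15: L (options 5(W), 10(W), 12(W), 14(W) are all W)
n=16: W (go to 15, an L position)
n=17: L (sole option 16(W) is W)
n=18: W (go to 9, an L position)
The starting position 18 is W: the player to move should move to 9, handing over an L position.

The first player wins.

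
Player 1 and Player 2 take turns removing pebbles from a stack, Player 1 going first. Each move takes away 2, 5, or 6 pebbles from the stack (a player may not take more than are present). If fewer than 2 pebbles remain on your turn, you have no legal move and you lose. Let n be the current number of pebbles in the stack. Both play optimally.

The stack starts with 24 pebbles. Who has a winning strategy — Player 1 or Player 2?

Player 1 wins.

Compute win/loss labels from the base case upward. A position with no move is L. Any other position is W if it can reach an L in one move, else L.
n=0: no move → L
n=1: no move → L
n=2: W (go to 0, an L position)
n=3: W (go to 1, an L position)
n=4: L (sole option 2(W) is W)
n=5: W (go to 0, an L position)
n=6: W (go to 4, an L position)
n=7: W (go to 1, an L position)
n=8: L (options 6(W), 3(W), 2(W) are all W)
n=9: W (go to 4, an L position)
n=10: W (go to 8, an L position)
n=11: L (options 9(W), 6(W), 5(W) are all W)
n=12: L (options 10(W), 7(W), 6(W) are all W)
n=13: W (go to 11, an L position)
n=14: W (go to 12, an L position)
n=15: L (options 13(W), 10(W), 9(W) are all W)
n=16: W (go to 11, an L position)
n=17: W (go to 15, an L position)
n=18: W (go to 12, an L position)
n=19: L (options 17(W), 14(W), 13(W) are all W)
n=20: W (go to 15, an L position)
n=21: W (go to 19, an L position)
n=22: L (options 20(W), 17(W), 16(W) are all W)
n=23: L (options 21(W), 18(W), 17(W) are all W)
n=24: W (go to 22, an L position)
From 24 Player 1 can remove 2, leaving 22, reaching an L position.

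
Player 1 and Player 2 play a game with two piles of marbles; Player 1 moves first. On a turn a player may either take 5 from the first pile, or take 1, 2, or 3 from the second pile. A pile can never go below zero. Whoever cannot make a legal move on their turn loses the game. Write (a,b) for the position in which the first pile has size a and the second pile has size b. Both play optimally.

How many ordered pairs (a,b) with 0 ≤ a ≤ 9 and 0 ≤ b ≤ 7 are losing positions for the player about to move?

20

Positions with no move are L. A position that does have a move is losing for the player to move precisely when every available move leads to a winning position for the opponent. Fill in the labels:
Every move lowers a or b (never raises either), so fill the grid row by row in increasing a, and left to right within a row: each cell's successors are then already labelled.
      b=0  b=1  b=2  b=3  b=4  b=5  b=6  b=7
a=0:    L    W    W    W    L    W    W    W
a=1:    L    W    W    W    L    W    W    W
a=2:    L    W    W    W    L    W    W    W
a=3:    L    W    W    W    L    W    W    W
a=4:    L    W    W    W    L    W    W    W
a=5:    W    L    W    W    W    L    W    W
a=6:    W    L    W    W    W    L    W    W
a=7:    W    L    W    W    W    L    W    W
a=8:    W    L    W    W    W    L    W    W
a=9:    W    L    W    W    W    L    W    W
Cells with no legal move (terminal, hence L): (0,0), (1,0), (2,0), (3,0), (4,0).
The remaining L cells, each justified by listing all of its moves:
(0,4): only reaches (0,3)(W), (0,2)(W), (0,1)(W), all W → L
(1,4): only reaches (1,3)(W), (1,2)(W), (1,1)(W), all W → L
(2,4): only reaches (2,3)(W), (2,2)(W), (2,1)(W), all W → L
(3,4): only reaches (3,3)(W), (3,2)(W), (3,1)(W), all W → L
(4,4): only reaches (4,3)(W), (4,2)(W), (4,1)(W), all W → L
(5,1): only reaches (0,1)(W), (5,0)(W), all W → L
(5,5): only reaches (0,5)(W), (5,4)(W), (5,3)(W), (5,2)(W), all W → L
(6,1): only reaches (1,1)(W), (6,0)(W), all W → L
(6,5): only reaches (1,5)(W), (6,4)(W), (6,3)(W), (6,2)(W), all W → L
(7,1): only reaches (2,1)(W), (7,0)(W), all W → L
(7,5): only reaches (2,5)(W), (7,4)(W), (7,3)(W), (7,2)(W), all W → L
(8,1): only reaches (3,1)(W), (8,0)(W), all W → L
(8,5): only reaches (3,5)(W), (8,4)(W), (8,3)(W), (8,2)(W), all W → L
(9,1): only reaches (4,1)(W), (9,0)(W), all W → L
(9,5): only reaches (4,5)(W), (9,4)(W), (9,3)(W), (9,2)(W), all W → L
Every other cell has at least one move into one of the L cells above, so it is W.
L cells per row: a=0: 2, a=1: 2, a=2: 2, a=3: 2, a=4: 2, a=5: 2, a=6: 2, a=7: 2, a=8: 2, a=9: 2; total 20.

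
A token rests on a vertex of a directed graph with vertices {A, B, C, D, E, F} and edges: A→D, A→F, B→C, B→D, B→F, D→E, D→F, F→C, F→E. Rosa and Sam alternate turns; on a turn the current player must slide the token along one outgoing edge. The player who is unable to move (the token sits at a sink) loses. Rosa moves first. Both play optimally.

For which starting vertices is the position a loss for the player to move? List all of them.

Positions with no move are L. A position that does have a move is losing for the player to move precisely when every available move leads to a winning position for the opponent. Fill in the labels:
Every edge goes from a vertex to one that appears earlier in the order C, E, F, D, B, A, so processing vertices in that order labels each vertex after all of its successors.
C: no outgoing edge → L
E: no outgoing edge → L
F: reaches L-position E → W
D: reaches L-position E → W
B: reaches L-position C → W
A: only reaches D(W), F(W), all W → L
Reading off the rows marked L gives the requested list; there are 3 such vertices.

A, C, E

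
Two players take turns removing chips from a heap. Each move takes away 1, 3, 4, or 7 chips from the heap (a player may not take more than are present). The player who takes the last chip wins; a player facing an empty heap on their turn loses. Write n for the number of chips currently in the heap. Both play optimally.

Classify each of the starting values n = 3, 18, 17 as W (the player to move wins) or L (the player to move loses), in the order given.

Build the W/L table. Terminal = L. A non-terminal position is W if it has a move to some L; otherwise it is L.
n=0: no move → L
n=1: W (go to 0, an L position)
n=2: L (sole option 1(W) is W)
n=3: W (go to 2, an L position)
n=4: W (go to 0, an L position)
n=5: W (go to 2, an L position)
n=6: W (go to 2, an L position)
n=7: W (go to 0, an L position)
n=8: L (options 7(W), 5(W), 4(W), 1(W) are all W)
n=9: W (go to 8, an L position)
n=10: L (options 9(W), 7(W), 6(W), 3(W) are all W)
n=11: W (go to 10, an L position)
n=12: W (go to 8, an L position)
n=13: W (go to 10, an L position)
n=14: W (go to 10, an L position)
n=15: W (go to 8, an L position)
n=16: L (options 15(W), 13(W), 12(W), 9(W) are all W)
n=17: W (go to 16, an L position)
n=18: L (options 17(W), 15(W), 14(W), 11(W) are all W)

3: W, 18: L, 17: W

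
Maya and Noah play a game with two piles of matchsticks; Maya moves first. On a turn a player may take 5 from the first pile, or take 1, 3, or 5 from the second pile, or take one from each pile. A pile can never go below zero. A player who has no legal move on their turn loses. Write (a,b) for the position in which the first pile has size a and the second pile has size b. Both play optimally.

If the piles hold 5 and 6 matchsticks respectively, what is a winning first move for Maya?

Move to (0,6).

Classify positions by backward induction: terminal positions (no move available) are L. From any other position, the mover wins iff some move reaches an L.
No move ever increases a pile, so every position that can arise here has a ≤ 5 and b ≤ 6; it is enough to label the cells with 0 ≤ a ≤ 5 and 0 ≤ b ≤ 6.
Every move lowers a or b (never raises either), so fill the grid row by row in increasing a, and left to right within a row: each cell's successors are then already labelled.
      b=0  b=1  b=2  b=3  b=4  b=5  b=6
a=0:    L    W    L    W    L    W    L
a=1:    L    W    L    W    L    W    L
a=2:    L    W    L    W    L    W    L
a=3:    L    W    L    W    L    W    L
a=4:    L    W    L    W    L    W    L
a=5:    W    W    W    W    W    W    W
Cells with no legal move (terminal, hence L): (0,0), (1,0), (2,0), (3,0), (4,0).
The remaining L cells, each justified by listing all of its moves:
(0,2): only reaches (0,1)(W), which is W → L
(0,4): only reaches (0,3)(W), (0,1)(W), all W → L
(0,6): only reaches (0,5)(W), (0,3)(W), (0,1)(W), all W → L
(1,2): only reaches (1,1)(W), (0,1)(W), all W → L
(1,4): only reaches (1,3)(W), (1,1)(W), (0,3)(W), all W → L
(1,6): only reaches (1,5)(W), (1,3)(W), (1,1)(W), (0,5)(W), all W → L
(2,2): only reaches (2,1)(W), (1,1)(W), all W → L
(2,4): only reaches (2,3)(W), (2,1)(W), (1,3)(W), all W → L
(2,6): only reaches (2,5)(W), (2,3)(W), (2,1)(W), (1,5)(W), all W → L
(3,2): only reaches (3,1)(W), (2,1)(W), all W → L
(3,4): only reaches (3,3)(W), (3,1)(W), (2,3)(W), all W → L
(3,6): only reaches (3,5)(W), (3,3)(W), (3,1)(W), (2,5)(W), all W → L
(4,2): only reaches (4,1)(W), (3,1)(W), all W → L
(4,4): only reaches (4,3)(W), (4,1)(W), (3,3)(W), all W → L
(4,6): only reaches (4,5)(W), (4,3)(W), (4,1)(W), (3,5)(W), all W → L
Every other cell has at least one move into one of the L cells above, so it is W.
From (5,6), the L positions reachable in one move are: (0,6).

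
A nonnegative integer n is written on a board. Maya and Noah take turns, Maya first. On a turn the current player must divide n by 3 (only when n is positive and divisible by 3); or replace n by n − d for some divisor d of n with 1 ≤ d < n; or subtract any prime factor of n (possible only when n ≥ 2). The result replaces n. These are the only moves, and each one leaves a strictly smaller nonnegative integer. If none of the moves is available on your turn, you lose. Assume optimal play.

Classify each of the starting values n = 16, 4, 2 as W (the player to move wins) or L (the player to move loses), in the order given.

16: W, 4: L, 2: W

Label each position W (a win for the player to move) or L (a loss). A position with no legal move is L; any other position is W exactly when some move reaches an L, and L when every move reaches a W.
n=0: no move → L
n=1: no move → L
n=2: →0(L), so W
n=3: →0(L), so W
n=4: →2(W), 3(W) — all W, so L
n=5: →0(L), so W
n=6: →4(L), so W
n=7: →0(L), so W
n=8: →4(L), so W
n=9: →3(W), 6(W), 8(W) — all W, so L
n=10: →9(L), so W
n=11: →0(L), so W
n=12: →4(L), so W
n=13: →0(L), so W
n=14: →7(W), 12(W), 13(W) — all W, so L
n=15: →14(L), so W
n=16: →14(L), so W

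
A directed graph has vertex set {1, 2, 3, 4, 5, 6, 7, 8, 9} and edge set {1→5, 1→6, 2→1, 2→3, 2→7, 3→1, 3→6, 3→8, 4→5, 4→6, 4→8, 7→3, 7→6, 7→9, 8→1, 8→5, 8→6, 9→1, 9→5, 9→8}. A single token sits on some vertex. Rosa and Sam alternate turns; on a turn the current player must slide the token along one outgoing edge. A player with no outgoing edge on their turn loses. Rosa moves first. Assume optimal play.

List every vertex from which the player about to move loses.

Work bottom-up. With no move the player to move loses. Otherwise the position is W if at least one move leads to an L position for the opponent, and L if every move leads to a W.
Every edge goes from a vertex to one that appears earlier in the order 6, 5, 1, 8, 3, 9, 7, 4, 2, so processing vertices in that order labels each vertex after all of its successors.
6: no outgoing edge → L
5: no outgoing edge → L
1: →5(L), so W
8: →5(L), so W
3: →6(L), so W
9: →5(L), so W
7: →6(L), so W
4: →5(L), so W
2: →7(W), 3(W), 1(W) — all W, so L
The losing starting vertices are exactly the entries labelled L in this table (3 of them).

2, 5, 6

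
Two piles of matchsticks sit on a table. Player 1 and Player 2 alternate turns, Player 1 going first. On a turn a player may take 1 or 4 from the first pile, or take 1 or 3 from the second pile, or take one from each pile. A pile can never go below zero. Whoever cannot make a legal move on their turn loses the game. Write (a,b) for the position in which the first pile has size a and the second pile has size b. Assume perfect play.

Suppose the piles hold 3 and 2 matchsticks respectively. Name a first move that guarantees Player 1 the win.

Move to (2,2).

Positions with no move are L. A position that does have a move is losing for the player to move precisely when every available move leads to a winning position for the opponent. Fill in the labels:
No move ever increases a pile, so every position that can arise here has a ≤ 3 and b ≤ 2; it is enough to label the cells with 0 ≤ a ≤ 3 and 0 ≤ b ≤ 2.
Every move lowers a or b (never raises either), so fill the grid row by row in increasing a, and left to right within a row: each cell's successors are then already labelled.
      b=0  b=1  b=2
a=0:    L    W    L
a=1:    W    W    W
a=2:    L    W    L
a=3:    W    W    W
Cells with no legal move (terminal, hence L): (0,0).
The remaining L cells, each justified by listing all of its moves:
(0,2): L (sole option (0,1)(W) is W)
(2,0): L (sole option (1,0)(W) is W)
(2,2): L (options (1,2)(W), (2,1)(W), (1,1)(W) are all W)
Every other cell has at least one move into one of the L cells above, so it is W.
From (3,2), the L positions reachable in one move are: (2,2).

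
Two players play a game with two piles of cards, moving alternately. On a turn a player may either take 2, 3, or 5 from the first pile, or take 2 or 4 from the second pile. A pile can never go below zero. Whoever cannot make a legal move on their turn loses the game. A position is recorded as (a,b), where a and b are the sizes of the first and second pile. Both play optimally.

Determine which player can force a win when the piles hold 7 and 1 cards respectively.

The second player wins.

Positions with no move are L. A position that does have a move is losing for the player to move precisely when every available move leads to a winning position for the opponent. Fill in the labels:
No move ever increases a pile, so every position that can arise here has a ≤ 7 and b ≤ 1; it is enough to label the cells with 0 ≤ a ≤ 7 and 0 ≤ b ≤ 1.
Every move lowers a or b (never raises either), so fill the grid row by row in increasing a, and left to right within a row: each cell's successors are then already labelled.
      b=0  b=1
a=0:    L    L
a=1:    L    L
a=2:    W    W
a=3:    W    W
a=4:    W    W
a=5:    W    W
a=6:    W    W
a=7:    L    L
Cells with no legal move (terminal, hence L): (0,0), (0,1), (1,0), (1,1).
The remaining L cells, each justified by listing all of its moves:
(7,0): moves to (5,0)(W), (4,0)(W), (2,0)(W); every one is W ⇒ L
(7,1): moves to (5,1)(W), (4,1)(W), (2,1)(W); every one is W ⇒ L
Every other cell has at least one move into one of the L cells above, so it is W.
Every move from (7,1) reaches a W position, so the mover loses.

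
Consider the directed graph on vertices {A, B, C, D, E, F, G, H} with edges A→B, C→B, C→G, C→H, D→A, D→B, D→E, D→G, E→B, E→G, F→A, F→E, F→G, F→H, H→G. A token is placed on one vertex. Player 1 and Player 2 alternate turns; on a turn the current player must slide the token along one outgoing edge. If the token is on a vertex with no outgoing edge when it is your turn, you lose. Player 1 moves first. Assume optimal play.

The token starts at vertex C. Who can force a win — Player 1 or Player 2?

Compute win/loss labels from the base case upward. A position with no move is L. Any other position is W if it can reach an L in one move, else L.
Every edge goes from a vertex to one that appears earlier in the order B, G, E, A, H, F, D, C, so processing vertices in that order labels each vertex after all of its successors.
B: no outgoing edge → L
G: no outgoing edge → L
E: can move to G, which is L ⇒ W
A: can move to B, which is L ⇒ W
H: can move to G, which is L ⇒ W
F: can move to G, which is L ⇒ W
D: can move to G, which is L ⇒ W
C: can move to G, which is L ⇒ W
The starting position C is W: Player 1 should move to G, handing over an L position.

Player 1 wins.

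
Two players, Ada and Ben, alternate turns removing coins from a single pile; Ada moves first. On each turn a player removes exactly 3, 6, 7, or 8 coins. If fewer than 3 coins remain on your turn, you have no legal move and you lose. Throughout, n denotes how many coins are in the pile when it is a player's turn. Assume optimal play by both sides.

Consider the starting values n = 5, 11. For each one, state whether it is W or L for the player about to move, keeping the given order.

5: W, 11: L

Label each position W (a win for the player to move) or L (a loss). A position with no legal move is L; any other position is W exactly when some move reaches an L, and L when every move reaches a W.
n=0: no move → L
n=1: no move → L
n=2: no move → L
n=3: reaches L-position 0 → W
n=4: reaches L-position 1 → W
n=5: reaches L-position 2 → W
n=6: reaches L-position 0 → W
n=7: reaches L-position 1 → W
n=8: reaches L-position 2 → W
n=9: reaches L-position 2 → W
n=10: reaches L-position 2 → W
n=11: only reaches 8(W), 5(W), 4(W), 3(W), all W → L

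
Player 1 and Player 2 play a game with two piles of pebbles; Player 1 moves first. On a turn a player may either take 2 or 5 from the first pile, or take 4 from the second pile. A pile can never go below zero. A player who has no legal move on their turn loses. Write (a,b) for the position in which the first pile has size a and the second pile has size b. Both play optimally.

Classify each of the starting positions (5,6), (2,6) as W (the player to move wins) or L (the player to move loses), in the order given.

Build the W/L table. Terminal = L. A non-terminal position is W if it has a move to some L; otherwise it is L.
No move ever increases a pile, so every position that can arise here has a ≤ 5 and b ≤ 6; it is enough to label the cells with 0 ≤ a ≤ 5 and 0 ≤ b ≤ 6.
Every move lowers a or b (never raises either), so fill the grid row by row in increasing a, and left to right within a row: each cell's successors are then already labelled.
      b=0  b=1  b=2  b=3  b=4  b=5  b=6
a=0:    L    L    L    L    W    W    W
a=1:    L    L    L    L    W    W    W
a=2:    W    W    W    W    L    L    L
a=3:    W    W    W    W    L    L    L
a=4:    L    L    L    L    W    W    W
a=5:    W    W    W    W    W    W    W
Cells with no legal move (terminal, hence L): (0,0), (0,1), (0,2), (0,3), (1,0), (1,1), (1,2), (1,3).
The remaining L cells, each justified by listing all of its moves:
(2,4): moves to (0,4)(W), (2,0)(W); every one is W ⇒ L
(2,5): moves to (0,5)(W), (2,1)(W); every one is W ⇒ L
(2,6): moves to (0,6)(W), (2,2)(W); every one is W ⇒ L
(3,4): moves to (1,4)(W), (3,0)(W); every one is W ⇒ L
(3,5): moves to (1,5)(W), (3,1)(W); every one is W ⇒ L
(3,6): moves to (1,6)(W), (3,2)(W); every one is W ⇒ L
(4,0): the only move is to (2,0)(W), a W ⇒ L
(4,1): the only move is to (2,1)(W), a W ⇒ L
(4,2): the only move is to (2,2)(W), a W ⇒ L
(4,3): the only move is to (2,3)(W), a W ⇒ L
Every other cell has at least one move into one of the L cells above, so it is W.
(5,6): the move to (3,6) reaches an L cell, so W
(2,6): one of the L cells justified above, so L

(5,6): W, (2,6): L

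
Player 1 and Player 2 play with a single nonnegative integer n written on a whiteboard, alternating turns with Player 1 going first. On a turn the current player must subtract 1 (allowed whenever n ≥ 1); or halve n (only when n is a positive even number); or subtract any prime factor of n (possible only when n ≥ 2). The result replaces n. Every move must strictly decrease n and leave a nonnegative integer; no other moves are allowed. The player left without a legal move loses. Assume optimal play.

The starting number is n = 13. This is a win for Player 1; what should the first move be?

Build the W/L table. Terminal = L. A non-terminal position is W if it has a move to some L; otherwise it is L.
n=0: no move → L
n=1: →0(L), so W
n=2: →0(L), so W
n=3: →0(L), so W
n=4: →2(W), 3(W) — all W, so L
n=5: →0(L), so W
n=6: →4(L), so W
n=7: →0(L), so W
n=8: →4(L), so W
n=9: →6(W), 8(W) — all W, so L
n=10: →9(L), so W
n=11: →0(L), so W
n=12: →9(L), so W
n=13: →0(L), so W
From 13, the L positions reachable in one move are: 0.

Move to 0.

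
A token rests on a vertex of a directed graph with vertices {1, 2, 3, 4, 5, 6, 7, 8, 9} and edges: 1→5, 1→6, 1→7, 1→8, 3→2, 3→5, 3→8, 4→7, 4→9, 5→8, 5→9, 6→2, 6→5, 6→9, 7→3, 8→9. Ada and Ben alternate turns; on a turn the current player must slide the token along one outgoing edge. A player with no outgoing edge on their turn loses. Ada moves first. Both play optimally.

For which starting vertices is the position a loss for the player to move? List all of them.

2, 7, 9

Use the standard recursion: the mover loses at a terminal position; elsewhere, the mover wins exactly when some move hands the opponent an L position.
Every edge goes from a vertex to one that appears earlier in the order 2, 9, 8, 5, 3, 7, 4, 6, 1, so processing vertices in that order labels each vertex after all of its successors.
2: no outgoing edge → L
9: no outgoing edge → L
8: can move to 9, which is L ⇒ W
5: can move to 9, which is L ⇒ W
3: can move to 2, which is L ⇒ W
7: the only move is to 3(W), a W ⇒ L
4: can move to 7, which is L ⇒ W
6: can move to 9, which is L ⇒ W
1: can move to 7, which is L ⇒ W
The losing starting vertices are exactly the entries labelled L in this table (3 of them).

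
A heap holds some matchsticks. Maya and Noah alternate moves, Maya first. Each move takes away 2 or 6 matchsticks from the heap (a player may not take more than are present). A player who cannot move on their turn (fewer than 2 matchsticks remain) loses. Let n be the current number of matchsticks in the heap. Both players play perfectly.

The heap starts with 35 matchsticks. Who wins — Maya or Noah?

Classify positions by backward induction: terminal positions (no move available) are L. From any other position, the mover wins iff some move reaches an L.
n=0: no move → L
n=1: no move → L
n=2: can move to 0, which is L ⇒ W
n=3: can move to 1, which is L ⇒ W
n=4: the only move is to 2(W), a W ⇒ L
n=5: the only move is to 3(W), a W ⇒ L
n=6: can move to 4, which is L ⇒ W
n=7: can move to 5, which is L ⇒ W
n=8: moves to 6(W), 2(W); every one is W ⇒ L
n=9: moves to 7(W), 3(W); every one is W ⇒ L
n=10: can move to 8, which is L ⇒ W
n=11: can move to 9, which is L ⇒ W
n=12: moves to 10(W), 6(W); every one is W ⇒ L
n=13: moves to 11(W), 7(W); every one is W ⇒ L
n=14: can move to 12, which is L ⇒ W
n=15: can move to 13, which is L ⇒ W
n=16: moves to 14(W), 10(W); every one is W ⇒ L
n=17: moves to 15(W), 11(W); every one is W ⇒ L
n=18: can move to 16, which is L ⇒ W
n=19: can move to 17, which is L ⇒ W
n=20: moves to 18(W), 14(W); every one is W ⇒ L
n=21: moves to 19(W), 15(W); every one is W ⇒ L
n=22: can move to 20, which is L ⇒ W
n=23: can move to 21, which is L ⇒ W
n=24: moves to 22(W), 18(W); every one is W ⇒ L
n=25: moves to 23(W), 19(W); every one is W ⇒ L
n=26: can move to 24, which is L ⇒ W
n=27: can move to 25, which is L ⇒ W
n=28: moves to 26(W), 22(W); every one is W ⇒ L
n=29: moves to 27(W), 23(W); every one is W ⇒ L
n=30: can move to 28, which is L ⇒ W
n=31: can move to 29, which is L ⇒ W
n=32: moves to 30(W), 26(W); every one is W ⇒ L
n=33: moves to 31(W), 27(W); every one is W ⇒ L
n=34: can move to 32, which is L ⇒ W
n=35: can move to 33, which is L ⇒ W
The starting position 35 is W: Maya should remove 2, leaving 33, handing over an L position.

Maya wins.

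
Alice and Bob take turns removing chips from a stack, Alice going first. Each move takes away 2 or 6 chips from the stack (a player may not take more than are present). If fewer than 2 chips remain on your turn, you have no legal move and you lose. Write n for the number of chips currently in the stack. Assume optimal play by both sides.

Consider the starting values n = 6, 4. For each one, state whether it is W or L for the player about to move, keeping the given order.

6: W, 4: L

Work bottom-up. With no move the player to move loses. Otherwise the position is W if at least one move leads to an L position for the opponent, and L if every move leads to a W.
n=0: no move → L
n=1: no move → L
n=2: →0(L), so W
n=3: →1(L), so W
n=4: →2(W) only, which is W, so L
n=5: →3(W) only, which is W, so L
n=6: →4(L), so W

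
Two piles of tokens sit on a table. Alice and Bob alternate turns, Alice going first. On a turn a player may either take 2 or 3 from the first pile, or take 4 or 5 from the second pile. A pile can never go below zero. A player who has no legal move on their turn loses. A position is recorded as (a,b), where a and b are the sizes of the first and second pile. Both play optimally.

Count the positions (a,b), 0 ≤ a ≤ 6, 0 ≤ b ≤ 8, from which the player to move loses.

Work bottom-up. With no move the player to move loses. Otherwise the position is W if at least one move leads to an L position for the opponent, and L if every move leads to a W.
Every move lowers a or b (never raises either), so fill the grid row by row in increasing a, and left to right within a row: each cell's successors are then already labelled.
      b=0  b=1  b=2  b=3  b=4  b=5  b=6  b=7  b=8
a=0:    L    L    L    L    W    W    W    W    W
a=1:    L    L    L    L    W    W    W    W    W
a=2:    W    W    W    W    L    L    L    L    W
a=3:    W    W    W    W    L    L    L    L    W
a=4:    W    W    W    W    W    W    W    W    L
a=5:    L    L    L    L    W    W    W    W    W
a=6:    L    L    L    L    W    W    W    W    W
Cells with no legal move (terminal, hence L): (0,0), (0,1), (0,2), (0,3), (1,0), (1,1), (1,2), (1,3).
The remaining L cells, each justified by listing all of its moves:
(2,4): →(0,4)(W), (2,0)(W) — all W, so L
(2,5): →(0,5)(W), (2,1)(W), (2,0)(W) — all W, so L
(2,6): →(0,6)(W), (2,2)(W), (2,1)(W) — all W, so L
(2,7): →(0,7)(W), (2,3)(W), (2,2)(W) — all W, so L
(3,4): →(1,4)(W), (0,4)(W), (3,0)(W) — all W, so L
(3,5): →(1,5)(W), (0,5)(W), (3,1)(W), (3,0)(W) — all W, so L
(3,6): →(1,6)(W), (0,6)(W), (3,2)(W), (3,1)(W) — all W, so L
(3,7): →(1,7)(W), (0,7)(W), (3,3)(W), (3,2)(W) — all W, so L
(4,8): →(2,8)(W), (1,8)(W), (4,4)(W), (4,3)(W) — all W, so L
(5,0): →(3,0)(W), (2,0)(W) — all W, so L
(5,1): →(3,1)(W), (2,1)(W) — all W, so L
(5,2): →(3,2)(W), (2,2)(W) — all W, so L
(5,3): →(3,3)(W), (2,3)(W) — all W, so L
(6,0): →(4,0)(W), (3,0)(W) — all W, so L
(6,1): →(4,1)(W), (3,1)(W) — all W, so L
(6,2): →(4,2)(W), (3,2)(W) — all W, so L
(6,3): →(4,3)(W), (3,3)(W) — all W, so L
Every other cell has at least one move into one of the L cells above, so it is W.
L cells per row: a=0: 4, a=1: 4, a=2: 4, a=3: 4, a=4: 1, a=5: 4, a=6: 4; total 25.

25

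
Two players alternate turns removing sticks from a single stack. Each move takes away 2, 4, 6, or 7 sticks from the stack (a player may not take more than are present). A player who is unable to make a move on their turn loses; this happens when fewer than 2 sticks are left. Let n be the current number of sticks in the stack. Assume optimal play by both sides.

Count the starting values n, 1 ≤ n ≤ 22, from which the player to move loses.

Compute win/loss labels from the base case upward. A position with no move is L. Any other position is W if it can reach an L in one move, else L.
n=0: no move → L
n=1: no move → L
n=2: W (go to 0, an L position)
n=3: W (go to 1, an L position)
n=4: W (go to 0, an L position)
n=5: W (go to 1, an L position)
n=6: W (go to 0, an L position)
n=7: W (go to 1, an L position)
n=8: W (go to 1, an L position)
n=9: L (options 7(W), 5(W), 3(W), 2(W) are all W)
n=10: L (options 8(W), 6(W), 4(W), 3(W) are all W)
n=11: W (go to 9, an L position)
n=12: W (go to 10, an L position)
n=13: W (go to 9, an L position)
n=14: W (go to 10, an L position)
n=15: W (go to 9, an L position)
n=16: W (go to 10, an L position)
n=17: W (go to 10, an L position)
n=18: L (options 16(W), 14(W), 12(W), 11(W) are all W)
n=19: L (options 17(W), 15(W), 13(W), 12(W) are all W)
n=20: W (go to 18, an L position)
n=21: W (go to 19, an L position)
n=22: W (go to 18, an L position)
L entries with 1 ≤ n ≤ 22 (n=0 is outside the asked range and is not counted): n = 1, 9, 10, 18, 19; that makes 5.

5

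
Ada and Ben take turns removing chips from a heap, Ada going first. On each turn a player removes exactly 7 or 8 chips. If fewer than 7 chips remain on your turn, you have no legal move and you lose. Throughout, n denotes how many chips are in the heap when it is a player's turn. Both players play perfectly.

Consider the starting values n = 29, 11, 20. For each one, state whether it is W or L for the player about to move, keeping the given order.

29: W, 11: W, 20: L

Label each position W (a win for the player to move) or L (a loss). A position with no legal move is L; any other position is W exactly when some move reaches an L, and L when every move reaches a W.
n=0: no move → L
n=1: no move → L
n=2: no move → L
n=3: no move → L
n=4: no move → L
n=5: no move → L
n=6: no move → L
n=7: W (go to 0, an L position)
n=8: W (go to 1, an L position)
n=9: W (go to 2, an L position)
n=10: W (go to 3, an L position)
n=11: W (go to 4, an L position)
n=12: W (go to 5, an L position)
n=13: W (go to 6, an L position)
n=14: W (go to 6, an L position)
n=15: L (options 8(W), 7(W) are all W)
n=16: L (options 9(W), 8(W) are all W)
n=17: L (options 10(W), 9(W) are all W)
n=18: L (options 11(W), 10(W) are all W)
n=19: L (options 12(W), 11(W) are all W)
n=20: L (options 13(W), 12(W) are all W)
n=21: L (options 14(W), 13(W) are all W)
n=22: W (go to 15, an L position)
n=23: W (go to 16, an L position)
n=24: W (go to 17, an L position)
n=25: W (go to 18, an L position)
n=26: W (go to 19, an L position)
n=27: W (go to 20, an L position)
n=28: W (go to 21, an L position)
n=29: W (go to 21, an L position)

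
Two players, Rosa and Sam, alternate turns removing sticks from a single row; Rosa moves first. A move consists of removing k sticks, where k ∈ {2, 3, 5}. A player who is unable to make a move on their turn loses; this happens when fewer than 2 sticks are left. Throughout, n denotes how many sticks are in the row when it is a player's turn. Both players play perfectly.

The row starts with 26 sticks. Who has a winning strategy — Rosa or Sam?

Classify positions by backward induction: terminal positions (no move available) are L. From any other position, the mover wins iff some move reaches an L.
n=0: no move → L
n=1: no move → L
n=2: →0(L), so W
n=3: →1(L), so W
n=4: →1(L), so W
n=5: →0(L), so W
n=6: →1(L), so W
n=7: →5(W), 4(W), 2(W) — all W, so L
n=8: →6(W), 5(W), 3(W) — all W, so L
n=9: →7(L), so W
n=10: →8(L), so W
n=11: →8(L), so W
n=12: →7(L), so W
n=13: →8(L), so W
n=14: →12(W), 11(W), 9(W) — all W, so L
n=15: →13(W), 12(W), 10(W) — all W, so L
n=16: →14(L), so W
n=17: →15(L), so W
n=18: →15(L), so W
n=19: →14(L), so W
n=20: →15(L), so W
n=21: →19(W), 18(W), 16(W) — all W, so L
n=22: →20(W), 19(W), 17(W) — all W, so L
n=23: →21(L), so W
n=24: →22(L), so W
n=25: →22(L), so W
n=26: →21(L), so W
The starting position 26 is W: Rosa should remove 5, leaving 21, handing over an L position.

Rosa wins.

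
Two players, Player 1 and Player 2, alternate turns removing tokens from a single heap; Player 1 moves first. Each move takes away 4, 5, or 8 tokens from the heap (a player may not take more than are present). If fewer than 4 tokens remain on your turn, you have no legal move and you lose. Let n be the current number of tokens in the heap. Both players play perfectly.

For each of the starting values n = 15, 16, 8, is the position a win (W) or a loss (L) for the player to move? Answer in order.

15: L, 16: W, 8: W

Label each position W (a win for the player to move) or L (a loss). A position with no legal move is L; any other position is W exactly when some move reaches an L, and L when every move reaches a W.
n=0: no move → L
n=1: no move → L
n=2: no move → L
n=3: no move → L
n=4: can move to 0, which is L ⇒ W
n=5: can move to 1, which is L ⇒ W
n=6: can move to 2, which is L ⇒ W
n=7: can move to 3, which is L ⇒ W
n=8: can move to 3, which is L ⇒ W
n=9: can move to 1, which is L ⇒ W
n=10: can move to 2, which is L ⇒ W
n=11: can move to 3, which is L ⇒ W
n=12: moves to 8(W), 7(W), 4(W); every one is W ⇒ L
n=13: moves to 9(W), 8(W), 5(W); every one is W ⇒ L
n=14: moves to 10(W), 9(W), 6(W); every one is W ⇒ L
n=15: moves to 11(W), 10(W), 7(W); every one is W ⇒ L
n=16: can move to 12, which is L ⇒ W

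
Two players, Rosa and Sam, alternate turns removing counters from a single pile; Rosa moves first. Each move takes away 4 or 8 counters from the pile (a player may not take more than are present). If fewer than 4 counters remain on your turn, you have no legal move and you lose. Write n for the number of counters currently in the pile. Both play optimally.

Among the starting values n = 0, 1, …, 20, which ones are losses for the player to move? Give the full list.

Positions with no move are L. A position that does have a move is losing for the player to move precisely when every available move leads to a winning position for the opponent. Fill in the labels:
n=0: no move → L
n=1: no move → L
n=2: no move → L
n=3: no move → L
n=4: →0(L), so W
n=5: →1(L), so W
n=6: →2(L), so W
n=7: →3(L), so W
n=8: →0(L), so W
n=9: →1(L), so W
n=10: →2(L), so W
n=11: →3(L), so W
n=12: →8(W), 4(W) — all W, so L
n=13: →9(W), 5(W) — all W, so L
n=14: →10(W), 6(W) — all W, so L
n=15: →11(W), 7(W) — all W, so L
n=16: →12(L), so W
n=17: →13(L), so W
n=18: →14(L), so W
n=19: →15(L), so W
n=20: →12(L), so W
Reading off the rows marked L gives the requested list; there are 8 such values of n.

0, 1, 2, 3, 12, 13, 14, 15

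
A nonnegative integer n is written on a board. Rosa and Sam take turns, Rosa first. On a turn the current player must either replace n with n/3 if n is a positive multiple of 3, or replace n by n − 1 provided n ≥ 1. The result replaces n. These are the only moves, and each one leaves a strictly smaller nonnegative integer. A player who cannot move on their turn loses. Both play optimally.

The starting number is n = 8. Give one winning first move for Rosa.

Use the standard recursion: the mover loses at a terminal position; elsewhere, the mover wins exactly when some move hands the opponent an L position.
n=0: no move → L
n=1: can move to 0, which is L ⇒ W
n=2: the only move is to 1(W), a W ⇒ L
n=3: can move to 2, which is L ⇒ W
n=4: the only move is to 3(W), a W ⇒ L
n=5: can move to 4, which is L ⇒ W
n=6: can move to 2, which is L ⇒ W
n=7: the only move is to 6(W), a W ⇒ L
n=8: can move to 7, which is L ⇒ W
From 8, the L positions reachable in one move are: 7.

Move to 7.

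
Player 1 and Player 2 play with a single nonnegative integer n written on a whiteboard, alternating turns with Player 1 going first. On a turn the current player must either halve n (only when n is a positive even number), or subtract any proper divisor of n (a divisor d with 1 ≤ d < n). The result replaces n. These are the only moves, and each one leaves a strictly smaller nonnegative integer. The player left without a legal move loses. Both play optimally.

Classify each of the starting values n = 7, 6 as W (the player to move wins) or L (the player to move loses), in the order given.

7: L, 6: W

Compute win/loss labels from the base case upward. A position with no move is L. Any other position is W if it can reach an L in one move, else L.
n=0: no move → L
n=1: no move → L
n=2: →1(L), so W
n=3: →2(W) only, which is W, so L
n=4: →3(L), so W
n=5: →4(W) only, which is W, so L
n=6: →3(L), so W
n=7: →6(W) only, which is W, so L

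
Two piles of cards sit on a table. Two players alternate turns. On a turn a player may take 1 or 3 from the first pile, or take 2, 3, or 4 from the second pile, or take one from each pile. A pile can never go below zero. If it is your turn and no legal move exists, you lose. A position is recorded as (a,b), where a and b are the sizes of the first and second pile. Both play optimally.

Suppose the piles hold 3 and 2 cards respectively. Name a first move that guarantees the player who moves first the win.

Move to (2,1).

Compute win/loss labels from the base case upward. A position with no move is L. Any other position is W if it can reach an L in one move, else L.
No move ever increases a pile, so every position that can arise here has a ≤ 3 and b ≤ 2; it is enough to label the cells with 0 ≤ a ≤ 3 and 0 ≤ b ≤ 2.
Every move lowers a or b (never raises either), so fill the grid row by row in increasing a, and left to right within a row: each cell's successors are then already labelled.
      b=0  b=1  b=2
a=0:    L    L    W
a=1:    W    W    W
a=2:    L    L    W
a=3:    W    W    W
Cells with no legal move (terminal, hence L): (0,0), (0,1).
The remaining L cells, each justified by listing all of its moves:
(2,0): the only move is to (1,0)(W), a W ⇒ L
(2,1): moves to (1,1)(W), (1,0)(W); every one is W ⇒ L
Every other cell has at least one move into one of the L cells above, so it is W.
From (3,2), the L positions reachable in one move are: (2,1).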